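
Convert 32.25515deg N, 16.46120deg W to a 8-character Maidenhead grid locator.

IM12sg41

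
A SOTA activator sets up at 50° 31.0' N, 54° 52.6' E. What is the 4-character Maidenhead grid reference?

LO70

Shift to the Maidenhead origin (180°W, 90°S): lon 234.88, lat 140.52.
Field: 234.88/20 → 11 → L, 140.52/10 → 14 → O; chars LO.
Square: 14.88/2 → 7, 0.52/1 → 0; chars 70.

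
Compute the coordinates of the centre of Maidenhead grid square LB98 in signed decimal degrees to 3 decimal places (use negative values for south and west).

Field L=11, B=1: +11·20° lon, +1·10° lat → SW at lon 40°, lat -80°.
Square 9, 8: +9·2° lon, +8·1° lat → SW at lon 58°, lat -72°.
Cell spans 2° lon × 1° lat. Centre is SW corner plus half of each.
latitude -71.500, longitude 59.000.

-71.500, 59.000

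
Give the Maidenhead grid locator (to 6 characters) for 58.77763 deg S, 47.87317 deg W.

Offset from 180°W / 90°S: lon 132.1268°, lat 31.2224°.
Field: 132.1268/20 → 6 → G, 31.2224/10 → 3 → D; chars GD.
Square: 12.1268/2 → 6, 1.2224/1 → 1; chars 61.
Subsquare: 0.1268/0.0833333 → 1 → b, 0.2224/0.0416667 → 5 → f; chars bf.

GD61bf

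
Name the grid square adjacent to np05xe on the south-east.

Longitude subsquare x = 23; +1 → 24, wraps to 0 = a, carry into square.
Longitude square 0; +1 → 1.
Latitude subsquare e = 4; −1 → 3 = d.

NP15ad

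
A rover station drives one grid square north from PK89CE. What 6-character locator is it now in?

PK89cf

Latitude subsquare e = 4; +1 → 5 = f.
The longitude characters are unchanged.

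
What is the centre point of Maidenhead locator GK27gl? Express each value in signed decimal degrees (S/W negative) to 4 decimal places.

17.4792, -55.4583

Field G=6, K=10: +6·20° lon, +10·10° lat → SW at lon -60°, lat 10°.
Square 2, 7: +2·2° lon, +7·1° lat → SW at lon -56°, lat 17°.
Subsquare g=6, l=11: +6·0.0833333° lon, +11·0.0416667° lat → SW at lon -55.5°, lat 17.4583°.
Cell spans 0.0833333° lon × 0.0416667° lat. Centre is SW corner plus half of each.
latitude 17.4792, longitude -55.4583.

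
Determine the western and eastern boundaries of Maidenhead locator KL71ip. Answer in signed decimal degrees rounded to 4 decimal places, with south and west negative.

34.6667, 34.7500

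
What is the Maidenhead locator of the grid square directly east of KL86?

KL96

Longitude square 8; +1 → 9.
The latitude characters are unchanged.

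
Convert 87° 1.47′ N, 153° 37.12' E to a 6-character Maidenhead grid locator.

Shift to the Maidenhead origin (180°W, 90°S): lon 333.6187, lat 177.0245.
Field: lon ⌊333.6187/20⌋ = 16 → Q; lat ⌊177.0245/10⌋ = 17 → R.
Square: lon ⌊13.6187/2⌋ = 6; lat ⌊7.0245/1⌋ = 7.
Subsquare: lon ⌊1.6187/0.0833333⌋ = 19 → t; lat ⌊0.0245/0.0416667⌋ = 0 → a.

QR67ta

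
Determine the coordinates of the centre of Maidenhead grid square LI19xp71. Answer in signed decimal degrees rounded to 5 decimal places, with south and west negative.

Field L=11, I=8: +11·20° lon, +8·10° lat → SW at lon 40°, lat -10°.
Square 1, 9: +1·2° lon, +9·1° lat → SW at lon 42°, lat -1°.
Subsquare x=23, p=15: +23·0.0833333° lon, +15·0.0416667° lat → SW at lon 43.9167°, lat -0.375°.
Extended square 7, 1: +7·0.00833333° lon, +1·0.00416667° lat → SW at lon 43.975°, lat -0.370833°.
Cell spans 0.00833333° lon × 0.00416667° lat. Centre is SW corner plus half of each.
latitude -0.36875, longitude 43.97917.

-0.36875, 43.97917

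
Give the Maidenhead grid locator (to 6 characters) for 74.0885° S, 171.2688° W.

AB45iv

Offset from 180°W / 90°S: lon 8.7312°, lat 15.9115°.
Field: lon ⌊8.7312/20⌋ = 0 → A; lat ⌊15.9115/10⌋ = 1 → B.
Square: lon ⌊8.7312/2⌋ = 4; lat ⌊5.9115/1⌋ = 5.
Subsquare: lon ⌊0.7312/0.0833333⌋ = 8 → i; lat ⌊0.9115/0.0416667⌋ = 21 → v.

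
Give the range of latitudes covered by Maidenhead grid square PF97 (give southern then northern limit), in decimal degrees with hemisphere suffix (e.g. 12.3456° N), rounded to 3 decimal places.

33.000° S, 32.000° S

Field P=15, F=5: +15·20° lon, +5·10° lat → SW at lon 120°, lat -40°.
Square 9, 7: +9·2° lon, +7·1° lat → SW at lon 138°, lat -33°.
Cell spans 2° lon × 1° lat.
south 33.000° S, north 32.000° S.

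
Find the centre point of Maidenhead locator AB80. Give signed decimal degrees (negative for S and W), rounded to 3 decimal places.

-79.500, -163.000

Field A=0, B=1: +0·20° lon, +1·10° lat → SW at lon -180°, lat -80°.
Square 8, 0: +8·2° lon, +0·1° lat → SW at lon -164°, lat -80°.
Cell spans 2° lon × 1° lat. Centre is SW corner plus half of each.
latitude -79.500, longitude -163.000.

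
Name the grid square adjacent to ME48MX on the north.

Latitude subsquare x = 23; +1 → 24, wraps to 0 = a, carry into square.
Latitude square 8; +1 → 9.
The longitude characters are unchanged.

ME49ma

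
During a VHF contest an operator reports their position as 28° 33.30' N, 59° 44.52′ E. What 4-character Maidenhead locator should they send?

Add 180° to longitude and 90° to latitude: 239.74, 118.56.
Field: lon ⌊239.74/20⌋ = 11 → L; lat ⌊118.56/10⌋ = 11 → L.
Square: lon ⌊19.74/2⌋ = 9; lat ⌊8.56/1⌋ = 8.

LL98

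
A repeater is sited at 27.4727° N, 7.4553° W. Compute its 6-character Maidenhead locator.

IL67gl

Shift to the Maidenhead origin (180°W, 90°S): lon 172.5447, lat 117.4727.
Field (20°×10°, letters A–R): 172.5447/20 → 8 → I, 117.4727/10 → 11 → L; chars IL.
Square (2°×1°, digits 0–9): 12.5447/2 → 6, 7.4727/1 → 7; chars 67.
Subsquare (5′×2.5′, letters a–x): 0.5447/0.0833333 → 6 → g, 0.4727/0.0416667 → 11 → l; chars gl.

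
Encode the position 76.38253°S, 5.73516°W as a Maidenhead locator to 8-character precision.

IB73do18

Offset from 180°W / 90°S: lon 174.26484°, lat 13.61747°.
Field: 174.26484/20 → 8 → I, 13.61747/10 → 1 → B; chars IB.
Square: 14.26484/2 → 7, 3.61747/1 → 3; chars 73.
Subsquare: 0.26484/0.0833333 → 3 → d, 0.61747/0.0416667 → 14 → o; chars do.
Extended square: 0.01484/0.00833333 → 1, 0.03414/0.00416667 → 8; chars 18.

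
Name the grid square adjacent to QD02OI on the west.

QD02ni

Longitude subsquare o = 14; −1 → 13 = n.
The latitude characters are unchanged.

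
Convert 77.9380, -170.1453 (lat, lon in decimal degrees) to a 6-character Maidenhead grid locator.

Shift to the Maidenhead origin (180°W, 90°S): lon 9.8547, lat 167.9380.
Field (20°×10°, letters A–R): 9.8547/20 → 0 → A, 167.9380/10 → 16 → Q; chars AQ.
Square (2°×1°, digits 0–9): 9.8547/2 → 4, 7.9380/1 → 7; chars 47.
Subsquare (5′×2.5′, letters a–x): 1.8547/0.0833333 → 22 → w, 0.9380/0.0416667 → 22 → w; chars ww.

AQ47ww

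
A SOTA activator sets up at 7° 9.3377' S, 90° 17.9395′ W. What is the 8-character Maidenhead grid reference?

Shift to the Maidenhead origin (180°W, 90°S): lon 89.70101, lat 82.84437.
Field (20°×10°, letters A–R): 89.70101/20 → 4 → E, 82.84437/10 → 8 → I; chars EI.
Square (2°×1°, digits 0–9): 9.70101/2 → 4, 2.84437/1 → 2; chars 42.
Subsquare (5′×2.5′, letters a–x): 1.70101/0.0833333 → 20 → u, 0.84437/0.0416667 → 20 → u; chars uu.
Extended square (30″×15″, digits 0–9): 0.03434/0.00833333 → 4, 0.01104/0.00416667 → 2; chars 42.

EI42uu42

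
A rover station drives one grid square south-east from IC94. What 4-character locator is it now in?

JC03

Longitude square 9; +1 → 10, wraps to 0, carry into field.
Longitude field I = 8; +1 → 9 = J.
Latitude square 4; −1 → 3.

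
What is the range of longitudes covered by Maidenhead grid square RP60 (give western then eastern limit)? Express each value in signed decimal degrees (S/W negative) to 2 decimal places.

Field R=17, P=15: +17·20° lon, +15·10° lat → SW at lon 160°, lat 60°.
Square 6, 0: +6·2° lon, +0·1° lat → SW at lon 172°, lat 60°.
Cell spans 2° lon × 1° lat.
west 172.00, east 174.00.

172.00, 174.00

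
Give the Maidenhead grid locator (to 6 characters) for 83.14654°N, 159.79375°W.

BR03cd

Offset from 180°W / 90°S: lon 20.2063°, lat 173.1465°.
Field (20°×10°, letters A–R): lon ⌊20.2063/20⌋ = 1 → B; lat ⌊173.1465/10⌋ = 17 → R.
Square (2°×1°, digits 0–9): lon ⌊0.2063/2⌋ = 0; lat ⌊3.1465/1⌋ = 3.
Subsquare (5′×2.5′, letters a–x): lon ⌊0.2063/0.0833333⌋ = 2 → c; lat ⌊0.1465/0.0416667⌋ = 3 → d.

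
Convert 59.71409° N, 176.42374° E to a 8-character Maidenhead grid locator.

Add 180° to longitude and 90° to latitude: 356.42374, 149.71409.
Field (20°×10°, letters A–R): lon ⌊356.42374/20⌋ = 17 → R; lat ⌊149.71409/10⌋ = 14 → O.
Square (2°×1°, digits 0–9): lon ⌊16.42374/2⌋ = 8; lat ⌊9.71409/1⌋ = 9.
Subsquare (5′×2.5′, letters a–x): lon ⌊0.42374/0.0833333⌋ = 5 → f; lat ⌊0.71409/0.0416667⌋ = 17 → r.
Extended square (30″×15″, digits 0–9): lon ⌊0.00707/0.00833333⌋ = 0; lat ⌊0.00576/0.00416667⌋ = 1.

RO89fr01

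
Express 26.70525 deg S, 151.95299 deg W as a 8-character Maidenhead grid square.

Offset from 180°W / 90°S: lon 28.04701°, lat 63.29475°.
Field: 28.04701/20 → 1 → B, 63.29475/10 → 6 → G; chars BG.
Square: 8.04701/2 → 4, 3.29475/1 → 3; chars 43.
Subsquare: 0.04701/0.0833333 → 0 → a, 0.29475/0.0416667 → 7 → h; chars ah.
Extended square: 0.04701/0.00833333 → 5, 0.00308/0.00416667 → 0; chars 50.

BG43ah50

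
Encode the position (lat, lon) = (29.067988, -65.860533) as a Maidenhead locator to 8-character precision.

Offset from 180°W / 90°S: lon 114.13947°, lat 119.06799°.
Field: lon ⌊114.13947/20⌋ = 5 → F; lat ⌊119.06799/10⌋ = 11 → L.
Square: lon ⌊14.13947/2⌋ = 7; lat ⌊9.06799/1⌋ = 9.
Subsquare: lon ⌊0.13947/0.0833333⌋ = 1 → b; lat ⌊0.06799/0.0416667⌋ = 1 → b.
Extended square: lon ⌊0.05613/0.00833333⌋ = 6; lat ⌊0.02632/0.00416667⌋ = 6.

FL79bb66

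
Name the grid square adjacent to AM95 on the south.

AM94

Latitude square 5; −1 → 4.
The longitude characters are unchanged.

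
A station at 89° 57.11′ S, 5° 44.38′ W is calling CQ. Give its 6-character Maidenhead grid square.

Shift to the Maidenhead origin (180°W, 90°S): lon 174.2603, lat 0.0482.
Field: 174.2603/20 → 8 → I, 0.0482/10 → 0 → A; chars IA.
Square: 14.2603/2 → 7, 0.0482/1 → 0; chars 70.
Subsquare: 0.2603/0.0833333 → 3 → d, 0.0482/0.0416667 → 1 → b; chars db.

IA70db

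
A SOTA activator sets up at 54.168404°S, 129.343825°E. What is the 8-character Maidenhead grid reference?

PD45qt19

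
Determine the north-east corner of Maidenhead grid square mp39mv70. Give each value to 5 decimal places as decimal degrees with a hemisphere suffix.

Field M=12, P=15: +12·20° lon, +15·10° lat → SW at lon 60°, lat 60°.
Square 3, 9: +3·2° lon, +9·1° lat → SW at lon 66°, lat 69°.
Subsquare m=12, v=21: +12·0.0833333° lon, +21·0.0416667° lat → SW at lon 67°, lat 69.875°.
Extended square 7, 0: +7·0.00833333° lon, +0·0.00416667° lat → SW at lon 67.0583°, lat 69.875°.
Cell spans 0.00833333° lon × 0.00416667° lat. NE corner is SW corner plus one full cell.
latitude 69.87917° N, longitude 67.06667° E.

69.87917° N, 67.06667° E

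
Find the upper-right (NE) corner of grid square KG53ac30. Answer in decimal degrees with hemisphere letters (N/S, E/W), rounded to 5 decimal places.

26.91250° S, 30.03333° E

Field K=10, G=6: +10·20° lon, +6·10° lat → SW at lon 20°, lat -30°.
Square 5, 3: +5·2° lon, +3·1° lat → SW at lon 30°, lat -27°.
Subsquare a=0, c=2: +0·0.0833333° lon, +2·0.0416667° lat → SW at lon 30°, lat -26.9167°.
Extended square 3, 0: +3·0.00833333° lon, +0·0.00416667° lat → SW at lon 30.025°, lat -26.9167°.
Cell spans 0.00833333° lon × 0.00416667° lat. NE corner is SW corner plus one full cell.
latitude 26.91250° S, longitude 30.03333° E.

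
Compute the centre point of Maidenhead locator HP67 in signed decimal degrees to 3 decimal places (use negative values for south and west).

Field H=7, P=15: +7·20° lon, +15·10° lat → SW at lon -40°, lat 60°.
Square 6, 7: +6·2° lon, +7·1° lat → SW at lon -28°, lat 67°.
Cell spans 2° lon × 1° lat. Centre is SW corner plus half of each.
latitude 67.500, longitude -27.000.

67.500, -27.000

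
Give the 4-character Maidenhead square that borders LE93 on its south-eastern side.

Longitude square 9; +1 → 10, wraps to 0, carry into field.
Longitude field L = 11; +1 → 12 = M.
Latitude square 3; −1 → 2.

ME02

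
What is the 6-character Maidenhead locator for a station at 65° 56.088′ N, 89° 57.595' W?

EP55aw

Offset from 180°W / 90°S: lon 90.0401°, lat 155.9348°.
Field (20°×10°, letters A–R): lon ⌊90.0401/20⌋ = 4 → E; lat ⌊155.9348/10⌋ = 15 → P.
Square (2°×1°, digits 0–9): lon ⌊10.0401/2⌋ = 5; lat ⌊5.9348/1⌋ = 5.
Subsquare (5′×2.5′, letters a–x): lon ⌊0.0401/0.0833333⌋ = 0 → a; lat ⌊0.9348/0.0416667⌋ = 22 → w.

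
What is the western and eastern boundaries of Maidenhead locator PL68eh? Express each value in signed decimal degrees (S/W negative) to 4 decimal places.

132.3333, 132.4167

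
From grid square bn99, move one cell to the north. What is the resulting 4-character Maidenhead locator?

Latitude square 9; +1 → 10, wraps to 0, carry into field.
Latitude field N = 13; +1 → 14 = O.
The longitude characters are unchanged.

BO90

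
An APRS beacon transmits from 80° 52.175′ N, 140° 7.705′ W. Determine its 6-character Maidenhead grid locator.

BR90wu

Add 180° to longitude and 90° to latitude: 39.8716, 170.8696.
Field: 39.8716/20 → 1 → B, 170.8696/10 → 17 → R; chars BR.
Square: 19.8716/2 → 9, 0.8696/1 → 0; chars 90.
Subsquare: 1.8716/0.0833333 → 22 → w, 0.8696/0.0416667 → 20 → u; chars wu.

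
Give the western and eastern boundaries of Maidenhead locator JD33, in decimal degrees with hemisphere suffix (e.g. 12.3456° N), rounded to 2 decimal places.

6.00° E, 8.00° E

Field J=9, D=3: +9·20° lon, +3·10° lat → SW at lon 0°, lat -60°.
Square 3, 3: +3·2° lon, +3·1° lat → SW at lon 6°, lat -57°.
Cell spans 2° lon × 1° lat.
west 6.00° E, east 8.00° E.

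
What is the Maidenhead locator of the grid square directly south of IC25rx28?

IC25rx27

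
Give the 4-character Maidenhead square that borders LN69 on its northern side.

Latitude square 9; +1 → 10, wraps to 0, carry into field.
Latitude field N = 13; +1 → 14 = O.
The longitude characters are unchanged.

LO60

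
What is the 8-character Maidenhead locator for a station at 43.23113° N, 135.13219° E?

PN73nf55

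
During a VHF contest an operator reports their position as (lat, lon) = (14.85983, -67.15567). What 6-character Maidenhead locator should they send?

FK64ku

Shift to the Maidenhead origin (180°W, 90°S): lon 112.8443, lat 104.8598.
Field: 112.8443/20 → 5 → F, 104.8598/10 → 10 → K; chars FK.
Square: 12.8443/2 → 6, 4.8598/1 → 4; chars 64.
Subsquare: 0.8443/0.0833333 → 10 → k, 0.8598/0.0416667 → 20 → u; chars ku.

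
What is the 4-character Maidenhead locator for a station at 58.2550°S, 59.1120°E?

LD91

Offset from 180°W / 90°S: lon 239.11°, lat 31.74°.
Field: lon ⌊239.11/20⌋ = 11 → L; lat ⌊31.74/10⌋ = 3 → D.
Square: lon ⌊19.11/2⌋ = 9; lat ⌊1.74/1⌋ = 1.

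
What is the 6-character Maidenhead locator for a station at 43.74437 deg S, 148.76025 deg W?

Offset from 180°W / 90°S: lon 31.2397°, lat 46.2556°.
Field: 31.2397/20 → 1 → B, 46.2556/10 → 4 → E; chars BE.
Square: 11.2397/2 → 5, 6.2556/1 → 6; chars 56.
Subsquare: 1.2397/0.0833333 → 14 → o, 0.2556/0.0416667 → 6 → g; chars og.

BE56og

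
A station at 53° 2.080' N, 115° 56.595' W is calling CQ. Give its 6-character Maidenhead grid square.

DO23aa

Add 180° to longitude and 90° to latitude: 64.0567, 143.0347.
Field: 64.0567/20 → 3 → D, 143.0347/10 → 14 → O; chars DO.
Square: 4.0567/2 → 2, 3.0347/1 → 3; chars 23.
Subsquare: 0.0567/0.0833333 → 0 → a, 0.0347/0.0416667 → 0 → a; chars aa.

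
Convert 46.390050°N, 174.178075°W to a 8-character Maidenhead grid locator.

AN26vj83

Shift to the Maidenhead origin (180°W, 90°S): lon 5.82192, lat 136.39005.
Field (20°×10°, letters A–R): 5.82192/20 → 0 → A, 136.39005/10 → 13 → N; chars AN.
Square (2°×1°, digits 0–9): 5.82192/2 → 2, 6.39005/1 → 6; chars 26.
Subsquare (5′×2.5′, letters a–x): 1.82192/0.0833333 → 21 → v, 0.39005/0.0416667 → 9 → j; chars vj.
Extended square (30″×15″, digits 0–9): 0.07192/0.00833333 → 8, 0.01505/0.00416667 → 3; chars 83.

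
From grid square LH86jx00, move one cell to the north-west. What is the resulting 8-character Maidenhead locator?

Longitude extended square 0; −1 → -1, wraps to 9, carry into subsquare.
Longitude subsquare j = 9; −1 → 8 = i.
Latitude extended square 0; +1 → 1.

LH86ix91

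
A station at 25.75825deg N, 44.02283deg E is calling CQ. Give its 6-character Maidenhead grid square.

LL25as

Add 180° to longitude and 90° to latitude: 224.0228, 115.7583.
Field (20°×10°, letters A–R): 224.0228/20 → 11 → L, 115.7583/10 → 11 → L; chars LL.
Square (2°×1°, digits 0–9): 4.0228/2 → 2, 5.7583/1 → 5; chars 25.
Subsquare (5′×2.5′, letters a–x): 0.0228/0.0833333 → 0 → a, 0.7583/0.0416667 → 18 → s; chars as.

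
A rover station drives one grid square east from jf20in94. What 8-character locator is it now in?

Longitude extended square 9; +1 → 10, wraps to 0, carry into subsquare.
Longitude subsquare i = 8; +1 → 9 = j.
The latitude characters are unchanged.

JF20jn04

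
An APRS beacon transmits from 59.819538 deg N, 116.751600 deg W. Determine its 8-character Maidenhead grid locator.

Shift to the Maidenhead origin (180°W, 90°S): lon 63.24840, lat 149.81954.
Field (20°×10°, letters A–R): 63.24840/20 → 3 → D, 149.81954/10 → 14 → O; chars DO.
Square (2°×1°, digits 0–9): 3.24840/2 → 1, 9.81954/1 → 9; chars 19.
Subsquare (5′×2.5′, letters a–x): 1.24840/0.0833333 → 14 → o, 0.81954/0.0416667 → 19 → t; chars ot.
Extended square (30″×15″, digits 0–9): 0.08173/0.00833333 → 9, 0.02787/0.00416667 → 6; chars 96.

DO19ot96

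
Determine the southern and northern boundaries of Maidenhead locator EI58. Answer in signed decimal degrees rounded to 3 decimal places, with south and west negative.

-2.000, -1.000

Field E=4, I=8: +4·20° lon, +8·10° lat → SW at lon -100°, lat -10°.
Square 5, 8: +5·2° lon, +8·1° lat → SW at lon -90°, lat -2°.
Cell spans 2° lon × 1° lat.
south -2.000, north -1.000.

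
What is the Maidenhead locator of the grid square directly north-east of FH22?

Longitude square 2; +1 → 3.
Latitude square 2; +1 → 3.

FH33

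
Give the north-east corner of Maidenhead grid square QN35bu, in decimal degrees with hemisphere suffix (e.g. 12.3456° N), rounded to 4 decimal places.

45.8750° N, 146.1667° E

Field Q=16, N=13: +16·20° lon, +13·10° lat → SW at lon 140°, lat 40°.
Square 3, 5: +3·2° lon, +5·1° lat → SW at lon 146°, lat 45°.
Subsquare b=1, u=20: +1·0.0833333° lon, +20·0.0416667° lat → SW at lon 146.083°, lat 45.8333°.
Cell spans 0.0833333° lon × 0.0416667° lat. NE corner is SW corner plus one full cell.
latitude 45.8750° N, longitude 146.1667° E.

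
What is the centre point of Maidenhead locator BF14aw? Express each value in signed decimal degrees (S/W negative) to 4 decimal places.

Field B=1, F=5: +1·20° lon, +5·10° lat → SW at lon -160°, lat -40°.
Square 1, 4: +1·2° lon, +4·1° lat → SW at lon -158°, lat -36°.
Subsquare a=0, w=22: +0·0.0833333° lon, +22·0.0416667° lat → SW at lon -158°, lat -35.0833°.
Cell spans 0.0833333° lon × 0.0416667° lat. Centre is SW corner plus half of each.
latitude -35.0625, longitude -157.9583.

-35.0625, -157.9583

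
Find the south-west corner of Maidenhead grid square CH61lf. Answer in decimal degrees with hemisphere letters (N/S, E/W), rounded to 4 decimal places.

18.7917° S, 127.0833° W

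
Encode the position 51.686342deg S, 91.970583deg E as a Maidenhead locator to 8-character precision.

ND58xh65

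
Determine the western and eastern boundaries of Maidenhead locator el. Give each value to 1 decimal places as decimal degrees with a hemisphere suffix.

100.0° W, 80.0° W

Field E=4, L=11: +4·20° lon, +11·10° lat → SW at lon -100°, lat 20°.
Cell spans 20° lon × 10° lat.
west 100.0° W, east 80.0° W.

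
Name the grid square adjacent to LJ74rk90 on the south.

Latitude extended square 0; −1 → -1, wraps to 9, carry into subsquare.
Latitude subsquare k = 10; −1 → 9 = j.
The longitude characters are unchanged.

LJ74rj99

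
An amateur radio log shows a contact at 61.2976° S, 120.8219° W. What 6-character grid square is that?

Offset from 180°W / 90°S: lon 59.1781°, lat 28.7024°.
Field: lon ⌊59.1781/20⌋ = 2 → C; lat ⌊28.7024/10⌋ = 2 → C.
Square: lon ⌊19.1781/2⌋ = 9; lat ⌊8.7024/1⌋ = 8.
Subsquare: lon ⌊1.1781/0.0833333⌋ = 14 → o; lat ⌊0.7024/0.0416667⌋ = 16 → q.

CC98oq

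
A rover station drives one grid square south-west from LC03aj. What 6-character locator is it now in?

Longitude subsquare a = 0; −1 → -1, wraps to 23 = x, carry into square.
Longitude square 0; −1 → -1, wraps to 9, carry into field.
Longitude field L = 11; −1 → 10 = K.
Latitude subsquare j = 9; −1 → 8 = i.

KC93xi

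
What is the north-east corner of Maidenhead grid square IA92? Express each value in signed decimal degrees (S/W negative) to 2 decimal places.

-87.00, 0.00

Field I=8, A=0: +8·20° lon, +0·10° lat → SW at lon -20°, lat -90°.
Square 9, 2: +9·2° lon, +2·1° lat → SW at lon -2°, lat -88°.
Cell spans 2° lon × 1° lat. NE corner is SW corner plus one full cell.
latitude -87.00, longitude 0.00.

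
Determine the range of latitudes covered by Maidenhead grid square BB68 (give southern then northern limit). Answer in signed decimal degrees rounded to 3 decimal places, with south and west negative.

Field B=1, B=1: +1·20° lon, +1·10° lat → SW at lon -160°, lat -80°.
Square 6, 8: +6·2° lon, +8·1° lat → SW at lon -148°, lat -72°.
Cell spans 2° lon × 1° lat.
south -72.000, north -71.000.

-72.000, -71.000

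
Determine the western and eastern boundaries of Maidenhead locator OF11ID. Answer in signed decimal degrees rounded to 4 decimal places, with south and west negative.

102.6667, 102.7500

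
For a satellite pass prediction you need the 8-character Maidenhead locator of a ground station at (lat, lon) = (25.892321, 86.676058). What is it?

Add 180° to longitude and 90° to latitude: 266.67606, 115.89232.
Field (20°×10°, letters A–R): 266.67606/20 → 13 → N, 115.89232/10 → 11 → L; chars NL.
Square (2°×1°, digits 0–9): 6.67606/2 → 3, 5.89232/1 → 5; chars 35.
Subsquare (5′×2.5′, letters a–x): 0.67606/0.0833333 → 8 → i, 0.89232/0.0416667 → 21 → v; chars iv.
Extended square (30″×15″, digits 0–9): 0.00939/0.00833333 → 1, 0.01732/0.00416667 → 4; chars 14.

NL35iv14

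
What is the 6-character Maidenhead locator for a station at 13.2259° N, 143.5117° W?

BK83ff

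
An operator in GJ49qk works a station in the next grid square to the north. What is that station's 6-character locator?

GJ49ql

Latitude subsquare k = 10; +1 → 11 = l.
The longitude characters are unchanged.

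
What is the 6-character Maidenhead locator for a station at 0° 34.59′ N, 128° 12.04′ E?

Shift to the Maidenhead origin (180°W, 90°S): lon 308.2007, lat 90.5765.
Field: lon ⌊308.2007/20⌋ = 15 → P; lat ⌊90.5765/10⌋ = 9 → J.
Square: lon ⌊8.2007/2⌋ = 4; lat ⌊0.5765/1⌋ = 0.
Subsquare: lon ⌊0.2007/0.0833333⌋ = 2 → c; lat ⌊0.5765/0.0416667⌋ = 13 → n.

PJ40cn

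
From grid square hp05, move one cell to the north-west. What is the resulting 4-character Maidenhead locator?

GP96

Longitude square 0; −1 → -1, wraps to 9, carry into field.
Longitude field H = 7; −1 → 6 = G.
Latitude square 5; +1 → 6.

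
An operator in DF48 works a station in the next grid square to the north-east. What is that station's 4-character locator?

DF59

Longitude square 4; +1 → 5.
Latitude square 8; +1 → 9.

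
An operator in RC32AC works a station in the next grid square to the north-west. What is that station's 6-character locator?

RC22xd

Longitude subsquare a = 0; −1 → -1, wraps to 23 = x, carry into square.
Longitude square 3; −1 → 2.
Latitude subsquare c = 2; +1 → 3 = d.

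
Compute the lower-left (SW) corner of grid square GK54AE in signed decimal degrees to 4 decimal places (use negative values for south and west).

14.1667, -50.0000

Field G=6, K=10: +6·20° lon, +10·10° lat → SW at lon -60°, lat 10°.
Square 5, 4: +5·2° lon, +4·1° lat → SW at lon -50°, lat 14°.
Subsquare a=0, e=4: +0·0.0833333° lon, +4·0.0416667° lat → SW at lon -50°, lat 14.1667°.
latitude 14.1667, longitude -50.0000.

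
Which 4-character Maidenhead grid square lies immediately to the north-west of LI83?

Longitude square 8; −1 → 7.
Latitude square 3; +1 → 4.

LI74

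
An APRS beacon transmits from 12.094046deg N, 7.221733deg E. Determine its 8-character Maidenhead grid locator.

JK32oc62

Add 180° to longitude and 90° to latitude: 187.22173, 102.09405.
Field (20°×10°, letters A–R): 187.22173/20 → 9 → J, 102.09405/10 → 10 → K; chars JK.
Square (2°×1°, digits 0–9): 7.22173/2 → 3, 2.09405/1 → 2; chars 32.
Subsquare (5′×2.5′, letters a–x): 1.22173/0.0833333 → 14 → o, 0.09405/0.0416667 → 2 → c; chars oc.
Extended square (30″×15″, digits 0–9): 0.05507/0.00833333 → 6, 0.01071/0.00416667 → 2; chars 62.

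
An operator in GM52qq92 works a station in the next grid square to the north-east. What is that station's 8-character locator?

GM52rq03

Longitude extended square 9; +1 → 10, wraps to 0, carry into subsquare.
Longitude subsquare q = 16; +1 → 17 = r.
Latitude extended square 2; +1 → 3.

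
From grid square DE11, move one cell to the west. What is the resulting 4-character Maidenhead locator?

DE01

Longitude square 1; −1 → 0.
The latitude characters are unchanged.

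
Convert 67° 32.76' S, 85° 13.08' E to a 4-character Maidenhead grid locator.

NC22

Shift to the Maidenhead origin (180°W, 90°S): lon 265.22, lat 22.45.
Field: lon ⌊265.22/20⌋ = 13 → N; lat ⌊22.45/10⌋ = 2 → C.
Square: lon ⌊5.22/2⌋ = 2; lat ⌊2.45/1⌋ = 2.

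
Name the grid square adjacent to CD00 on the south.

Latitude square 0; −1 → -1, wraps to 9, carry into field.
Latitude field D = 3; −1 → 2 = C.
The longitude characters are unchanged.

CC09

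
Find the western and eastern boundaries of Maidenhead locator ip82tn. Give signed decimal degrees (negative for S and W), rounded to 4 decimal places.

-2.4167, -2.3333

Field I=8, P=15: +8·20° lon, +15·10° lat → SW at lon -20°, lat 60°.
Square 8, 2: +8·2° lon, +2·1° lat → SW at lon -4°, lat 62°.
Subsquare t=19, n=13: +19·0.0833333° lon, +13·0.0416667° lat → SW at lon -2.41667°, lat 62.5417°.
Cell spans 0.0833333° lon × 0.0416667° lat.
west -2.4167, east -2.3333.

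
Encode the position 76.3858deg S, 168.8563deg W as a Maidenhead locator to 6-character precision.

AB53no

Add 180° to longitude and 90° to latitude: 11.1437, 13.6142.
Field: lon ⌊11.1437/20⌋ = 0 → A; lat ⌊13.6142/10⌋ = 1 → B.
Square: lon ⌊11.1437/2⌋ = 5; lat ⌊3.6142/1⌋ = 3.
Subsquare: lon ⌊1.1437/0.0833333⌋ = 13 → n; lat ⌊0.6142/0.0416667⌋ = 14 → o.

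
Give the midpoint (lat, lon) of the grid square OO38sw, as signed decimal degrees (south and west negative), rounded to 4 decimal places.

Field O=14, O=14: +14·20° lon, +14·10° lat → SW at lon 100°, lat 50°.
Square 3, 8: +3·2° lon, +8·1° lat → SW at lon 106°, lat 58°.
Subsquare s=18, w=22: +18·0.0833333° lon, +22·0.0416667° lat → SW at lon 107.5°, lat 58.9167°.
Cell spans 0.0833333° lon × 0.0416667° lat. Centre is SW corner plus half of each.
latitude 58.9375, longitude 107.5417.

58.9375, 107.5417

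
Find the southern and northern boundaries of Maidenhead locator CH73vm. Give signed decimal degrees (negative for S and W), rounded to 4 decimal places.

-16.5000, -16.4583

Field C=2, H=7: +2·20° lon, +7·10° lat → SW at lon -140°, lat -20°.
Square 7, 3: +7·2° lon, +3·1° lat → SW at lon -126°, lat -17°.
Subsquare v=21, m=12: +21·0.0833333° lon, +12·0.0416667° lat → SW at lon -124.25°, lat -16.5°.
Cell spans 0.0833333° lon × 0.0416667° lat.
south -16.5000, north -16.4583.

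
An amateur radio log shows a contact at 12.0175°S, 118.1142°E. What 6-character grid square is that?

Shift to the Maidenhead origin (180°W, 90°S): lon 298.1142, lat 77.9825.
Field: 298.1142/20 → 14 → O, 77.9825/10 → 7 → H; chars OH.
Square: 18.1142/2 → 9, 7.9825/1 → 7; chars 97.
Subsquare: 0.1142/0.0833333 → 1 → b, 0.9825/0.0416667 → 23 → x; chars bx.

OH97bx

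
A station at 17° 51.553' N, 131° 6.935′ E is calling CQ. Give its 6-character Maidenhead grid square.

PK57nu

Shift to the Maidenhead origin (180°W, 90°S): lon 311.1156, lat 107.8592.
Field (20°×10°, letters A–R): 311.1156/20 → 15 → P, 107.8592/10 → 10 → K; chars PK.
Square (2°×1°, digits 0–9): 11.1156/2 → 5, 7.8592/1 → 7; chars 57.
Subsquare (5′×2.5′, letters a–x): 1.1156/0.0833333 → 13 → n, 0.8592/0.0416667 → 20 → u; chars nu.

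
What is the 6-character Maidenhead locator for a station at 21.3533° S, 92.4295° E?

Shift to the Maidenhead origin (180°W, 90°S): lon 272.4295, lat 68.6467.
Field: 272.4295/20 → 13 → N, 68.6467/10 → 6 → G; chars NG.
Square: 12.4295/2 → 6, 8.6467/1 → 8; chars 68.
Subsquare: 0.4295/0.0833333 → 5 → f, 0.6467/0.0416667 → 15 → p; chars fp.

NG68fp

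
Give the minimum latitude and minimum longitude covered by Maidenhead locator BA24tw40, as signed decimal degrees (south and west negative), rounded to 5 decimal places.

-85.08333, -154.38333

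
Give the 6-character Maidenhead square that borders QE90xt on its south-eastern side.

Longitude subsquare x = 23; +1 → 24, wraps to 0 = a, carry into square.
Longitude square 9; +1 → 10, wraps to 0, carry into field.
Longitude field Q = 16; +1 → 17 = R.
Latitude subsquare t = 19; −1 → 18 = s.

RE00as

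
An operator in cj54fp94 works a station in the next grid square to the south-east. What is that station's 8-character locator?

Longitude extended square 9; +1 → 10, wraps to 0, carry into subsquare.
Longitude subsquare f = 5; +1 → 6 = g.
Latitude extended square 4; −1 → 3.

CJ54gp03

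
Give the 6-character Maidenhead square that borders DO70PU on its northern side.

DO70pv

Latitude subsquare u = 20; +1 → 21 = v.
The longitude characters are unchanged.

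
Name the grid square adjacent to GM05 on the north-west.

FM96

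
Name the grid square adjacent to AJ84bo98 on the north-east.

AJ84co09

Longitude extended square 9; +1 → 10, wraps to 0, carry into subsquare.
Longitude subsquare b = 1; +1 → 2 = c.
Latitude extended square 8; +1 → 9.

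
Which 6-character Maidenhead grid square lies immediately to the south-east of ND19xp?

ND29ao

Longitude subsquare x = 23; +1 → 24, wraps to 0 = a, carry into square.
Longitude square 1; +1 → 2.
Latitude subsquare p = 15; −1 → 14 = o.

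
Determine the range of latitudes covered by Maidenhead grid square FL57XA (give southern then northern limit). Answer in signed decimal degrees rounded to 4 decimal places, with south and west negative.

Field F=5, L=11: +5·20° lon, +11·10° lat → SW at lon -80°, lat 20°.
Square 5, 7: +5·2° lon, +7·1° lat → SW at lon -70°, lat 27°.
Subsquare x=23, a=0: +23·0.0833333° lon, +0·0.0416667° lat → SW at lon -68.0833°, lat 27°.
Cell spans 0.0833333° lon × 0.0416667° lat.
south 27.0000, north 27.0417.

27.0000, 27.0417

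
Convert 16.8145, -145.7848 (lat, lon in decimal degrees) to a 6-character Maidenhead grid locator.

Add 180° to longitude and 90° to latitude: 34.2152, 106.8145.
Field: 34.2152/20 → 1 → B, 106.8145/10 → 10 → K; chars BK.
Square: 14.2152/2 → 7, 6.8145/1 → 6; chars 76.
Subsquare: 0.2152/0.0833333 → 2 → c, 0.8145/0.0416667 → 19 → t; chars ct.

BK76ct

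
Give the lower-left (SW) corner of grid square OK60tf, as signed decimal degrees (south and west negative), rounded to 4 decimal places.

10.2083, 113.5833

Field O=14, K=10: +14·20° lon, +10·10° lat → SW at lon 100°, lat 10°.
Square 6, 0: +6·2° lon, +0·1° lat → SW at lon 112°, lat 10°.
Subsquare t=19, f=5: +19·0.0833333° lon, +5·0.0416667° lat → SW at lon 113.583°, lat 10.2083°.
latitude 10.2083, longitude 113.5833.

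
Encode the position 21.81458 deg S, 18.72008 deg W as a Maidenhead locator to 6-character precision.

IG08pe

Offset from 180°W / 90°S: lon 161.2799°, lat 68.1854°.
Field: lon ⌊161.2799/20⌋ = 8 → I; lat ⌊68.1854/10⌋ = 6 → G.
Square: lon ⌊1.2799/2⌋ = 0; lat ⌊8.1854/1⌋ = 8.
Subsquare: lon ⌊1.2799/0.0833333⌋ = 15 → p; lat ⌊0.1854/0.0416667⌋ = 4 → e.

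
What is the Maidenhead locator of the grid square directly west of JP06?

IP96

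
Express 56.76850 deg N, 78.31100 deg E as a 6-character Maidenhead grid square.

Offset from 180°W / 90°S: lon 258.3110°, lat 146.7685°.
Field: 258.3110/20 → 12 → M, 146.7685/10 → 14 → O; chars MO.
Square: 18.3110/2 → 9, 6.7685/1 → 6; chars 96.
Subsquare: 0.3110/0.0833333 → 3 → d, 0.7685/0.0416667 → 18 → s; chars ds.

MO96ds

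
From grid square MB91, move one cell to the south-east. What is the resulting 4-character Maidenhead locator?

Longitude square 9; +1 → 10, wraps to 0, carry into field.
Longitude field M = 12; +1 → 13 = N.
Latitude square 1; −1 → 0.

NB00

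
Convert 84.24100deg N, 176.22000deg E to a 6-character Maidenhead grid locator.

RR84cf

Offset from 180°W / 90°S: lon 356.2200°, lat 174.2410°.
Field: 356.2200/20 → 17 → R, 174.2410/10 → 17 → R; chars RR.
Square: 16.2200/2 → 8, 4.2410/1 → 4; chars 84.
Subsquare: 0.2200/0.0833333 → 2 → c, 0.2410/0.0416667 → 5 → f; chars cf.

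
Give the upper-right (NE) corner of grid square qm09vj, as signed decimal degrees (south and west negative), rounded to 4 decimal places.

39.4167, 141.8333

Field Q=16, M=12: +16·20° lon, +12·10° lat → SW at lon 140°, lat 30°.
Square 0, 9: +0·2° lon, +9·1° lat → SW at lon 140°, lat 39°.
Subsquare v=21, j=9: +21·0.0833333° lon, +9·0.0416667° lat → SW at lon 141.75°, lat 39.375°.
Cell spans 0.0833333° lon × 0.0416667° lat. NE corner is SW corner plus one full cell.
latitude 39.4167, longitude 141.8333.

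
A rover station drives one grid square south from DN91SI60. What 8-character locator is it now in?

DN91sh69

Latitude extended square 0; −1 → -1, wraps to 9, carry into subsquare.
Latitude subsquare i = 8; −1 → 7 = h.
The longitude characters are unchanged.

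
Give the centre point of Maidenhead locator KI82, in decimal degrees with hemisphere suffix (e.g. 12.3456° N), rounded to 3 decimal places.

Field K=10, I=8: +10·20° lon, +8·10° lat → SW at lon 20°, lat -10°.
Square 8, 2: +8·2° lon, +2·1° lat → SW at lon 36°, lat -8°.
Cell spans 2° lon × 1° lat. Centre is SW corner plus half of each.
latitude 7.500° S, longitude 37.000° E.

7.500° S, 37.000° E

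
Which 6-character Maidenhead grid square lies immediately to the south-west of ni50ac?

NI40xb

Longitude subsquare a = 0; −1 → -1, wraps to 23 = x, carry into square.
Longitude square 5; −1 → 4.
Latitude subsquare c = 2; −1 → 1 = b.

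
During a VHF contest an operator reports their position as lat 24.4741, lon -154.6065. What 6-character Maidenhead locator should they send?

Offset from 180°W / 90°S: lon 25.3935°, lat 114.4741°.
Field: 25.3935/20 → 1 → B, 114.4741/10 → 11 → L; chars BL.
Square: 5.3935/2 → 2, 4.4741/1 → 4; chars 24.
Subsquare: 1.3935/0.0833333 → 16 → q, 0.4741/0.0416667 → 11 → l; chars ql.

BL24ql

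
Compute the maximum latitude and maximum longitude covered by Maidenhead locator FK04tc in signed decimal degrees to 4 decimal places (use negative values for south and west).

14.1250, -78.3333

Field F=5, K=10: +5·20° lon, +10·10° lat → SW at lon -80°, lat 10°.
Square 0, 4: +0·2° lon, +4·1° lat → SW at lon -80°, lat 14°.
Subsquare t=19, c=2: +19·0.0833333° lon, +2·0.0416667° lat → SW at lon -78.4167°, lat 14.0833°.
Cell spans 0.0833333° lon × 0.0416667° lat. NE corner is SW corner plus one full cell.
latitude 14.1250, longitude -78.3333.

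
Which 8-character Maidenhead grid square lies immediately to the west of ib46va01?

Longitude extended square 0; −1 → -1, wraps to 9, carry into subsquare.
Longitude subsquare v = 21; −1 → 20 = u.
The latitude characters are unchanged.

IB46ua91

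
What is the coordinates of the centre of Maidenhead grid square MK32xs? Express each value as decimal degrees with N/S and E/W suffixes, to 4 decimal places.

12.7708° N, 67.9583° E

Field M=12, K=10: +12·20° lon, +10·10° lat → SW at lon 60°, lat 10°.
Square 3, 2: +3·2° lon, +2·1° lat → SW at lon 66°, lat 12°.
Subsquare x=23, s=18: +23·0.0833333° lon, +18·0.0416667° lat → SW at lon 67.9167°, lat 12.75°.
Cell spans 0.0833333° lon × 0.0416667° lat. Centre is SW corner plus half of each.
latitude 12.7708° N, longitude 67.9583° E.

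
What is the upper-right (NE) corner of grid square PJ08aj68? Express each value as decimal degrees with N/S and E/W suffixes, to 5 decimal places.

Field P=15, J=9: +15·20° lon, +9·10° lat → SW at lon 120°, lat 0°.
Square 0, 8: +0·2° lon, +8·1° lat → SW at lon 120°, lat 8°.
Subsquare a=0, j=9: +0·0.0833333° lon, +9·0.0416667° lat → SW at lon 120°, lat 8.375°.
Extended square 6, 8: +6·0.00833333° lon, +8·0.00416667° lat → SW at lon 120.05°, lat 8.40833°.
Cell spans 0.00833333° lon × 0.00416667° lat. NE corner is SW corner plus one full cell.
latitude 8.41250° N, longitude 120.05833° E.

8.41250° N, 120.05833° E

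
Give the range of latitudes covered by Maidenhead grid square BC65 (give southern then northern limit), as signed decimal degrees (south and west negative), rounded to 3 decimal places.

Field B=1, C=2: +1·20° lon, +2·10° lat → SW at lon -160°, lat -70°.
Square 6, 5: +6·2° lon, +5·1° lat → SW at lon -148°, lat -65°.
Cell spans 2° lon × 1° lat.
south -65.000, north -64.000.

-65.000, -64.000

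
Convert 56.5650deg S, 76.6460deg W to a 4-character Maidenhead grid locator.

Add 180° to longitude and 90° to latitude: 103.35, 33.44.
Field (20°×10°, letters A–R): lon ⌊103.35/20⌋ = 5 → F; lat ⌊33.44/10⌋ = 3 → D.
Square (2°×1°, digits 0–9): lon ⌊3.35/2⌋ = 1; lat ⌊3.44/1⌋ = 3.

FD13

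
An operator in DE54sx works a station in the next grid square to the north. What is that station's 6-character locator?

DE55sa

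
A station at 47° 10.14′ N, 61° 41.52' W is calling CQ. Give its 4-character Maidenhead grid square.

FN97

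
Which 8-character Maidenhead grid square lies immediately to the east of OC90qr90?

Longitude extended square 9; +1 → 10, wraps to 0, carry into subsquare.
Longitude subsquare q = 16; +1 → 17 = r.
The latitude characters are unchanged.

OC90rr00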